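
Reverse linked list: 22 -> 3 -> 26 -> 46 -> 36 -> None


Step 1: curr=22, set curr.next=prev(None) | reversed so far: 22
Step 2: curr=3, set curr.next=prev(22) | reversed so far: 3 -> 22
Step 3: curr=26, set curr.next=prev(3) | reversed so far: 26 -> 3 -> 22
Step 4: curr=46, set curr.next=prev(26) | reversed so far: 46 -> 26 -> 3 -> 22
Step 5: curr=36, set curr.next=prev(46) | reversed so far: 36 -> 46 -> 26 -> 3 -> 22

36 -> 46 -> 26 -> 3 -> 22 -> None


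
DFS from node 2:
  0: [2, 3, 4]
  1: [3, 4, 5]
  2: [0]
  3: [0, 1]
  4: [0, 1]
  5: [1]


Visit 2, push [0]
Visit 0, push [4, 3]
Visit 3, push [1]
Visit 1, push [5, 4]
Visit 4, push []
Visit 5, push []

DFS order: [2, 0, 3, 1, 4, 5]


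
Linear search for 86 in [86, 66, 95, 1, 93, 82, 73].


i=0: 86==86 found!

Found at 0, 1 comps


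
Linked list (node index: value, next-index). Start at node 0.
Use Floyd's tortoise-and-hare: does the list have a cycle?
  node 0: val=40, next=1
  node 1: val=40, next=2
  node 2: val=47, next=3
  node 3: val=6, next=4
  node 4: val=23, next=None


Floyd's tortoise (slow, +1) and hare (fast, +2):
  init: slow=0, fast=0
  step 1: slow=1, fast=2
  step 2: slow=2, fast=4
  step 3: fast -> None, no cycle

Cycle: no


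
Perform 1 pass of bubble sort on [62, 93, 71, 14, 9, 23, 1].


Initial: [62, 93, 71, 14, 9, 23, 1]
Pass 1: [62, 71, 14, 9, 23, 1, 93] (5 swaps)

After 1 pass: [62, 71, 14, 9, 23, 1, 93]


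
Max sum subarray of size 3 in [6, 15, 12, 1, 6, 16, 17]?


[0:3]: 33
[1:4]: 28
[2:5]: 19
[3:6]: 23
[4:7]: 39

Max: 39 at [4:7]


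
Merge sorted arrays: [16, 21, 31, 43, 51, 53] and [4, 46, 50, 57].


Take 4 from B
Take 16 from A
Take 21 from A
Take 31 from A
Take 43 from A
Take 46 from B
Take 50 from B
Take 51 from A
Take 53 from A

Merged: [4, 16, 21, 31, 43, 46, 50, 51, 53, 57]


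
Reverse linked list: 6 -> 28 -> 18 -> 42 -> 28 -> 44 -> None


Step 1: curr=6, set curr.next=prev(None) | reversed so far: 6
Step 2: curr=28, set curr.next=prev(6) | reversed so far: 28 -> 6
Step 3: curr=18, set curr.next=prev(28) | reversed so far: 18 -> 28 -> 6
Step 4: curr=42, set curr.next=prev(18) | reversed so far: 42 -> 18 -> 28 -> 6
Step 5: curr=28, set curr.next=prev(42) | reversed so far: 28 -> 42 -> 18 -> 28 -> 6
Step 6: curr=44, set curr.next=prev(28) | reversed so far: 44 -> 28 -> 42 -> 18 -> 28 -> 6

44 -> 28 -> 42 -> 18 -> 28 -> 6 -> None


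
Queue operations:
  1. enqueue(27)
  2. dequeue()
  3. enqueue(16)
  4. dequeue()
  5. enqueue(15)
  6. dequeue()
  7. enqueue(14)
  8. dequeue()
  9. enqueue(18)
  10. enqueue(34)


enqueue(27) -> [27]
dequeue()->27, []
enqueue(16) -> [16]
dequeue()->16, []
enqueue(15) -> [15]
dequeue()->15, []
enqueue(14) -> [14]
dequeue()->14, []
enqueue(18) -> [18]
enqueue(34) -> [18, 34]

Final queue: [18, 34]


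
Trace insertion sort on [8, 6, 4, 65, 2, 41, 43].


Initial: [8, 6, 4, 65, 2, 41, 43]
Insert 6: [6, 8, 4, 65, 2, 41, 43]
Insert 4: [4, 6, 8, 65, 2, 41, 43]
Insert 65: [4, 6, 8, 65, 2, 41, 43]
Insert 2: [2, 4, 6, 8, 65, 41, 43]
Insert 41: [2, 4, 6, 8, 41, 65, 43]
Insert 43: [2, 4, 6, 8, 41, 43, 65]

Sorted: [2, 4, 6, 8, 41, 43, 65]


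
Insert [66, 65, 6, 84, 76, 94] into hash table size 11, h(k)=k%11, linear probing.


Insert 66: h=0 -> slot 0
Insert 65: h=10 -> slot 10
Insert 6: h=6 -> slot 6
Insert 84: h=7 -> slot 7
Insert 76: h=10, 2 probes -> slot 1
Insert 94: h=6, 2 probes -> slot 8

Table: [66, 76, None, None, None, None, 6, 84, 94, None, 65]


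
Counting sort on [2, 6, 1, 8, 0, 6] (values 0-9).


Input: [2, 6, 1, 8, 0, 6]
Counts: [1, 1, 1, 0, 0, 0, 2, 0, 1, 0]

Sorted: [0, 1, 2, 6, 6, 8]


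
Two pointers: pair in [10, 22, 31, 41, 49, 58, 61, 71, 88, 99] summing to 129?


lo=0(10)+hi=9(99)=109
lo=1(22)+hi=9(99)=121
lo=2(31)+hi=9(99)=130
lo=2(31)+hi=8(88)=119
lo=3(41)+hi=8(88)=129

Yes: 41+88=129


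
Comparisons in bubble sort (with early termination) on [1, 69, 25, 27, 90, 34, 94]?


Algorithm: bubble sort (with early termination)
Input: [1, 69, 25, 27, 90, 34, 94]
Sorted: [1, 25, 27, 34, 69, 90, 94]

15


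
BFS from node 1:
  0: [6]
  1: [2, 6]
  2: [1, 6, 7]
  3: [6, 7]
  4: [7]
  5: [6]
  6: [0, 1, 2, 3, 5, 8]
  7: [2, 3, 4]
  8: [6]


Visit 1, enqueue [2, 6]
Visit 2, enqueue [7]
Visit 6, enqueue [0, 3, 5, 8]
Visit 7, enqueue [4]
Visit 0, enqueue []
Visit 3, enqueue []
Visit 5, enqueue []
Visit 8, enqueue []
Visit 4, enqueue []

BFS order: [1, 2, 6, 7, 0, 3, 5, 8, 4]


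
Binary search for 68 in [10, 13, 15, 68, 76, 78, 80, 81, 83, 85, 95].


Step 1: lo=0, hi=10, mid=5, val=78
Step 2: lo=0, hi=4, mid=2, val=15
Step 3: lo=3, hi=4, mid=3, val=68

Found at index 3


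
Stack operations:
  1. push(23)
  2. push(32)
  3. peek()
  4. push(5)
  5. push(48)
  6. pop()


push(23) -> [23]
push(32) -> [23, 32]
peek()->32
push(5) -> [23, 32, 5]
push(48) -> [23, 32, 5, 48]
pop()->48, [23, 32, 5]

Final stack: [23, 32, 5]


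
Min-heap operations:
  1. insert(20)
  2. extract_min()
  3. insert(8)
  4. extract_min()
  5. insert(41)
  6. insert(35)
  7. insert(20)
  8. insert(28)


insert(20) -> [20]
extract_min()->20, []
insert(8) -> [8]
extract_min()->8, []
insert(41) -> [41]
insert(35) -> [35, 41]
insert(20) -> [20, 41, 35]
insert(28) -> [20, 28, 35, 41]

Final heap: [20, 28, 35, 41]


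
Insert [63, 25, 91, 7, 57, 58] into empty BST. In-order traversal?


Insert 63: root
Insert 25: L from 63
Insert 91: R from 63
Insert 7: L from 63 -> L from 25
Insert 57: L from 63 -> R from 25
Insert 58: L from 63 -> R from 25 -> R from 57

In-order: [7, 25, 57, 58, 63, 91]


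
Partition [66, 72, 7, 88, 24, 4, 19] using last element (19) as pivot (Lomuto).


Pivot: 19
  7 <= 19: swap -> [7, 72, 66, 88, 24, 4, 19]
  4 <= 19: swap -> [7, 4, 66, 88, 24, 72, 19]
Place pivot at 2: [7, 4, 19, 88, 24, 72, 66]

Partitioned: [7, 4, 19, 88, 24, 72, 66]


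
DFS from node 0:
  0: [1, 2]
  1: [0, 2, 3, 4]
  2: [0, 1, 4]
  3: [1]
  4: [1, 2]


Visit 0, push [2, 1]
Visit 1, push [4, 3, 2]
Visit 2, push [4]
Visit 4, push []
Visit 3, push []

DFS order: [0, 1, 2, 4, 3]


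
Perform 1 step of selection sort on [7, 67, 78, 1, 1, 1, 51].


Initial: [7, 67, 78, 1, 1, 1, 51]
Step 1: min=1 at 3
  Swap: [1, 67, 78, 7, 1, 1, 51]

After 1 step: [1, 67, 78, 7, 1, 1, 51]


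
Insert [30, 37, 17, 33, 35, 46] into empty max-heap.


Insert 30: [30]
Insert 37: [37, 30]
Insert 17: [37, 30, 17]
Insert 33: [37, 33, 17, 30]
Insert 35: [37, 35, 17, 30, 33]
Insert 46: [46, 35, 37, 30, 33, 17]

Final heap: [46, 35, 37, 30, 33, 17]


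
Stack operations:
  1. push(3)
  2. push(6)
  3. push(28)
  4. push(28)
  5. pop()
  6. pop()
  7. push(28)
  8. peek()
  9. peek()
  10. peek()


push(3) -> [3]
push(6) -> [3, 6]
push(28) -> [3, 6, 28]
push(28) -> [3, 6, 28, 28]
pop()->28, [3, 6, 28]
pop()->28, [3, 6]
push(28) -> [3, 6, 28]
peek()->28
peek()->28
peek()->28

Final stack: [3, 6, 28]


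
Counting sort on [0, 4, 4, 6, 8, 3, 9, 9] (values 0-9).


Input: [0, 4, 4, 6, 8, 3, 9, 9]
Counts: [1, 0, 0, 1, 2, 0, 1, 0, 1, 2]

Sorted: [0, 3, 4, 4, 6, 8, 9, 9]


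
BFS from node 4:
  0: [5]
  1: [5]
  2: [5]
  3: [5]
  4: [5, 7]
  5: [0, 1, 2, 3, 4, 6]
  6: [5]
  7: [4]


Visit 4, enqueue [5, 7]
Visit 5, enqueue [0, 1, 2, 3, 6]
Visit 7, enqueue []
Visit 0, enqueue []
Visit 1, enqueue []
Visit 2, enqueue []
Visit 3, enqueue []
Visit 6, enqueue []

BFS order: [4, 5, 7, 0, 1, 2, 3, 6]


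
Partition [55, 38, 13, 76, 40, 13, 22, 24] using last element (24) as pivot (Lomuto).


Pivot: 24
  13 <= 24: swap -> [13, 38, 55, 76, 40, 13, 22, 24]
  13 <= 24: swap -> [13, 13, 55, 76, 40, 38, 22, 24]
  22 <= 24: swap -> [13, 13, 22, 76, 40, 38, 55, 24]
Place pivot at 3: [13, 13, 22, 24, 40, 38, 55, 76]

Partitioned: [13, 13, 22, 24, 40, 38, 55, 76]


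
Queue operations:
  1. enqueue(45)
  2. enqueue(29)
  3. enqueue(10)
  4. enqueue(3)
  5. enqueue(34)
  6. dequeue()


enqueue(45) -> [45]
enqueue(29) -> [45, 29]
enqueue(10) -> [45, 29, 10]
enqueue(3) -> [45, 29, 10, 3]
enqueue(34) -> [45, 29, 10, 3, 34]
dequeue()->45, [29, 10, 3, 34]

Final queue: [29, 10, 3, 34]


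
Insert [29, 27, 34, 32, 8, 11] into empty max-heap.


Insert 29: [29]
Insert 27: [29, 27]
Insert 34: [34, 27, 29]
Insert 32: [34, 32, 29, 27]
Insert 8: [34, 32, 29, 27, 8]
Insert 11: [34, 32, 29, 27, 8, 11]

Final heap: [34, 32, 29, 27, 8, 11]


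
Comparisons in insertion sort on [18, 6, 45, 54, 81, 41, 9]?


Algorithm: insertion sort
Input: [18, 6, 45, 54, 81, 41, 9]
Sorted: [6, 9, 18, 41, 45, 54, 81]

14


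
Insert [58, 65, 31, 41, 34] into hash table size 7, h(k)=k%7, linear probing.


Insert 58: h=2 -> slot 2
Insert 65: h=2, 1 probes -> slot 3
Insert 31: h=3, 1 probes -> slot 4
Insert 41: h=6 -> slot 6
Insert 34: h=6, 1 probes -> slot 0

Table: [34, None, 58, 65, 31, None, 41]


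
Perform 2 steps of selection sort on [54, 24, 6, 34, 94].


Initial: [54, 24, 6, 34, 94]
Step 1: min=6 at 2
  Swap: [6, 24, 54, 34, 94]
Step 2: min=24 at 1
  Swap: [6, 24, 54, 34, 94]

After 2 steps: [6, 24, 54, 34, 94]


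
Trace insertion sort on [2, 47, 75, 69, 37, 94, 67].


Initial: [2, 47, 75, 69, 37, 94, 67]
Insert 47: [2, 47, 75, 69, 37, 94, 67]
Insert 75: [2, 47, 75, 69, 37, 94, 67]
Insert 69: [2, 47, 69, 75, 37, 94, 67]
Insert 37: [2, 37, 47, 69, 75, 94, 67]
Insert 94: [2, 37, 47, 69, 75, 94, 67]
Insert 67: [2, 37, 47, 67, 69, 75, 94]

Sorted: [2, 37, 47, 67, 69, 75, 94]


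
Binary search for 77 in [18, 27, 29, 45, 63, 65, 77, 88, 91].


Step 1: lo=0, hi=8, mid=4, val=63
Step 2: lo=5, hi=8, mid=6, val=77

Found at index 6


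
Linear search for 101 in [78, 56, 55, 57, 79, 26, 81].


i=0: 78!=101
i=1: 56!=101
i=2: 55!=101
i=3: 57!=101
i=4: 79!=101
i=5: 26!=101
i=6: 81!=101

Not found, 7 comps


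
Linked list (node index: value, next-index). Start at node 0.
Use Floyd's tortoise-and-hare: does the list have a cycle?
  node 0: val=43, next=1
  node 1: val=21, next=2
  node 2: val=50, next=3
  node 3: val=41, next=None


Floyd's tortoise (slow, +1) and hare (fast, +2):
  init: slow=0, fast=0
  step 1: slow=1, fast=2
  step 2: fast 2->3->None, no cycle

Cycle: no


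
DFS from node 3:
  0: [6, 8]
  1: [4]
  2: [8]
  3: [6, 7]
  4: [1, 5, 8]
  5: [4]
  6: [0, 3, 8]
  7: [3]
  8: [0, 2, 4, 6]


Visit 3, push [7, 6]
Visit 6, push [8, 0]
Visit 0, push [8]
Visit 8, push [4, 2]
Visit 2, push []
Visit 4, push [5, 1]
Visit 1, push []
Visit 5, push []
Visit 7, push []

DFS order: [3, 6, 0, 8, 2, 4, 1, 5, 7]


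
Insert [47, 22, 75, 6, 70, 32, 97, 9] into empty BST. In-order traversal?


Insert 47: root
Insert 22: L from 47
Insert 75: R from 47
Insert 6: L from 47 -> L from 22
Insert 70: R from 47 -> L from 75
Insert 32: L from 47 -> R from 22
Insert 97: R from 47 -> R from 75
Insert 9: L from 47 -> L from 22 -> R from 6

In-order: [6, 9, 22, 32, 47, 70, 75, 97]


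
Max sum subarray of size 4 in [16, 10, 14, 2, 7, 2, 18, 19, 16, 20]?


[0:4]: 42
[1:5]: 33
[2:6]: 25
[3:7]: 29
[4:8]: 46
[5:9]: 55
[6:10]: 73

Max: 73 at [6:10]


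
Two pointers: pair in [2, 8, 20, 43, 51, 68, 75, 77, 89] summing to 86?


lo=0(2)+hi=8(89)=91
lo=0(2)+hi=7(77)=79
lo=1(8)+hi=7(77)=85
lo=2(20)+hi=7(77)=97
lo=2(20)+hi=6(75)=95
lo=2(20)+hi=5(68)=88
lo=2(20)+hi=4(51)=71
lo=3(43)+hi=4(51)=94

No pair found


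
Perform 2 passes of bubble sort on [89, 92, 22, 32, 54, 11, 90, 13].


Initial: [89, 92, 22, 32, 54, 11, 90, 13]
Pass 1: [89, 22, 32, 54, 11, 90, 13, 92] (6 swaps)
Pass 2: [22, 32, 54, 11, 89, 13, 90, 92] (5 swaps)

After 2 passes: [22, 32, 54, 11, 89, 13, 90, 92]


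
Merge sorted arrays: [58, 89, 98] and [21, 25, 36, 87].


Take 21 from B
Take 25 from B
Take 36 from B
Take 58 from A
Take 87 from B

Merged: [21, 25, 36, 58, 87, 89, 98]


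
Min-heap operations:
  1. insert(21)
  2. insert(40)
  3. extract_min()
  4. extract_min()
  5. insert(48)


insert(21) -> [21]
insert(40) -> [21, 40]
extract_min()->21, [40]
extract_min()->40, []
insert(48) -> [48]

Final heap: [48]


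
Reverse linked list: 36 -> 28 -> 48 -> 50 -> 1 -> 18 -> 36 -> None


Step 1: curr=36, set curr.next=prev(None) | reversed so far: 36
Step 2: curr=28, set curr.next=prev(36) | reversed so far: 28 -> 36
Step 3: curr=48, set curr.next=prev(28) | reversed so far: 48 -> 28 -> 36
Step 4: curr=50, set curr.next=prev(48) | reversed so far: 50 -> 48 -> 28 -> 36
Step 5: curr=1, set curr.next=prev(50) | reversed so far: 1 -> 50 -> 48 -> 28 -> 36
Step 6: curr=18, set curr.next=prev(1) | reversed so far: 18 -> 1 -> 50 -> 48 -> 28 -> 36
Step 7: curr=36, set curr.next=prev(18) | reversed so far: 36 -> 18 -> 1 -> 50 -> 48 -> 28 -> 36

36 -> 18 -> 1 -> 50 -> 48 -> 28 -> 36 -> None


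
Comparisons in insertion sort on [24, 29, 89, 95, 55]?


Algorithm: insertion sort
Input: [24, 29, 89, 95, 55]
Sorted: [24, 29, 55, 89, 95]

6


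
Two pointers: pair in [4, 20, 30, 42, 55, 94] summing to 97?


lo=0(4)+hi=5(94)=98
lo=0(4)+hi=4(55)=59
lo=1(20)+hi=4(55)=75
lo=2(30)+hi=4(55)=85
lo=3(42)+hi=4(55)=97

Yes: 42+55=97


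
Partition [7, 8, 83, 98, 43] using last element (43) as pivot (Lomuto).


Pivot: 43
  7 <= 43: advance i (no swap)
  8 <= 43: advance i (no swap)
Place pivot at 2: [7, 8, 43, 98, 83]

Partitioned: [7, 8, 43, 98, 83]


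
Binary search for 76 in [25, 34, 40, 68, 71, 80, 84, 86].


Step 1: lo=0, hi=7, mid=3, val=68
Step 2: lo=4, hi=7, mid=5, val=80
Step 3: lo=4, hi=4, mid=4, val=71

Not found


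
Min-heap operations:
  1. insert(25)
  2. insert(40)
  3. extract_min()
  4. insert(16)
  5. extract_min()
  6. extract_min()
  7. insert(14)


insert(25) -> [25]
insert(40) -> [25, 40]
extract_min()->25, [40]
insert(16) -> [16, 40]
extract_min()->16, [40]
extract_min()->40, []
insert(14) -> [14]

Final heap: [14]


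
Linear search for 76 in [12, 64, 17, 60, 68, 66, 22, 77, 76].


i=0: 12!=76
i=1: 64!=76
i=2: 17!=76
i=3: 60!=76
i=4: 68!=76
i=5: 66!=76
i=6: 22!=76
i=7: 77!=76
i=8: 76==76 found!

Found at 8, 9 comps


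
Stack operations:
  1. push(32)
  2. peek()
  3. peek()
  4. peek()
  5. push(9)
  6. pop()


push(32) -> [32]
peek()->32
peek()->32
peek()->32
push(9) -> [32, 9]
pop()->9, [32]

Final stack: [32]


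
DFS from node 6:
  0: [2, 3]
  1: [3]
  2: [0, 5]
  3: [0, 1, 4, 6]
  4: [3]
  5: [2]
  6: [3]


Visit 6, push [3]
Visit 3, push [4, 1, 0]
Visit 0, push [2]
Visit 2, push [5]
Visit 5, push []
Visit 1, push []
Visit 4, push []

DFS order: [6, 3, 0, 2, 5, 1, 4]


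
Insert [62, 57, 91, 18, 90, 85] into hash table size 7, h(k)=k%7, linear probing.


Insert 62: h=6 -> slot 6
Insert 57: h=1 -> slot 1
Insert 91: h=0 -> slot 0
Insert 18: h=4 -> slot 4
Insert 90: h=6, 3 probes -> slot 2
Insert 85: h=1, 2 probes -> slot 3

Table: [91, 57, 90, 85, 18, None, 62]


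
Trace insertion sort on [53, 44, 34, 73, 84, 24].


Initial: [53, 44, 34, 73, 84, 24]
Insert 44: [44, 53, 34, 73, 84, 24]
Insert 34: [34, 44, 53, 73, 84, 24]
Insert 73: [34, 44, 53, 73, 84, 24]
Insert 84: [34, 44, 53, 73, 84, 24]
Insert 24: [24, 34, 44, 53, 73, 84]

Sorted: [24, 34, 44, 53, 73, 84]


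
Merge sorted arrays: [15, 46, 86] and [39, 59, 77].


Take 15 from A
Take 39 from B
Take 46 from A
Take 59 from B
Take 77 from B

Merged: [15, 39, 46, 59, 77, 86]


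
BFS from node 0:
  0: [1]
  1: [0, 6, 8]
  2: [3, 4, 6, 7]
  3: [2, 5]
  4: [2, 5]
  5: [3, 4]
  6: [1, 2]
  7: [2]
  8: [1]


Visit 0, enqueue [1]
Visit 1, enqueue [6, 8]
Visit 6, enqueue [2]
Visit 8, enqueue []
Visit 2, enqueue [3, 4, 7]
Visit 3, enqueue [5]
Visit 4, enqueue []
Visit 7, enqueue []
Visit 5, enqueue []

BFS order: [0, 1, 6, 8, 2, 3, 4, 7, 5]


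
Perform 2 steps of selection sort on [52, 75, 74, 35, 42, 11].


Initial: [52, 75, 74, 35, 42, 11]
Step 1: min=11 at 5
  Swap: [11, 75, 74, 35, 42, 52]
Step 2: min=35 at 3
  Swap: [11, 35, 74, 75, 42, 52]

After 2 steps: [11, 35, 74, 75, 42, 52]


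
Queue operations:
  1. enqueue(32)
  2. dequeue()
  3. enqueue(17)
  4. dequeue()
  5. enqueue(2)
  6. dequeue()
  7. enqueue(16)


enqueue(32) -> [32]
dequeue()->32, []
enqueue(17) -> [17]
dequeue()->17, []
enqueue(2) -> [2]
dequeue()->2, []
enqueue(16) -> [16]

Final queue: [16]


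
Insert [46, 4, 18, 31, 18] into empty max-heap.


Insert 46: [46]
Insert 4: [46, 4]
Insert 18: [46, 4, 18]
Insert 31: [46, 31, 18, 4]
Insert 18: [46, 31, 18, 4, 18]

Final heap: [46, 31, 18, 4, 18]


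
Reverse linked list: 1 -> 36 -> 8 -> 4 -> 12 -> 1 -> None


Step 1: curr=1, set curr.next=prev(None) | reversed so far: 1
Step 2: curr=36, set curr.next=prev(1) | reversed so far: 36 -> 1
Step 3: curr=8, set curr.next=prev(36) | reversed so far: 8 -> 36 -> 1
Step 4: curr=4, set curr.next=prev(8) | reversed so far: 4 -> 8 -> 36 -> 1
Step 5: curr=12, set curr.next=prev(4) | reversed so far: 12 -> 4 -> 8 -> 36 -> 1
Step 6: curr=1, set curr.next=prev(12) | reversed so far: 1 -> 12 -> 4 -> 8 -> 36 -> 1

1 -> 12 -> 4 -> 8 -> 36 -> 1 -> None


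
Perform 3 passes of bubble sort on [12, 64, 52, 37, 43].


Initial: [12, 64, 52, 37, 43]
Pass 1: [12, 52, 37, 43, 64] (3 swaps)
Pass 2: [12, 37, 43, 52, 64] (2 swaps)
Pass 3: [12, 37, 43, 52, 64] (0 swaps)

After 3 passes: [12, 37, 43, 52, 64]


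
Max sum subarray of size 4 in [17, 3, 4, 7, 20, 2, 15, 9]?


[0:4]: 31
[1:5]: 34
[2:6]: 33
[3:7]: 44
[4:8]: 46

Max: 46 at [4:8]


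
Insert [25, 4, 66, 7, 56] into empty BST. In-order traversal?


Insert 25: root
Insert 4: L from 25
Insert 66: R from 25
Insert 7: L from 25 -> R from 4
Insert 56: R from 25 -> L from 66

In-order: [4, 7, 25, 56, 66]


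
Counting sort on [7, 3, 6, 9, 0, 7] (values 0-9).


Input: [7, 3, 6, 9, 0, 7]
Counts: [1, 0, 0, 1, 0, 0, 1, 2, 0, 1]

Sorted: [0, 3, 6, 7, 7, 9]


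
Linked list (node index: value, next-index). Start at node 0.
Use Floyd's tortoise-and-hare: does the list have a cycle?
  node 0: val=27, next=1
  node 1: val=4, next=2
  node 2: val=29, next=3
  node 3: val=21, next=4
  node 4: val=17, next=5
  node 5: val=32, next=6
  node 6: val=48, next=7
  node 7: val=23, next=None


Floyd's tortoise (slow, +1) and hare (fast, +2):
  init: slow=0, fast=0
  step 1: slow=1, fast=2
  step 2: slow=2, fast=4
  step 3: slow=3, fast=6
  step 4: fast 6->7->None, no cycle

Cycle: no


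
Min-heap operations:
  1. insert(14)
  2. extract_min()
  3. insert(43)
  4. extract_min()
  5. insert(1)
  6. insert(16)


insert(14) -> [14]
extract_min()->14, []
insert(43) -> [43]
extract_min()->43, []
insert(1) -> [1]
insert(16) -> [1, 16]

Final heap: [1, 16]


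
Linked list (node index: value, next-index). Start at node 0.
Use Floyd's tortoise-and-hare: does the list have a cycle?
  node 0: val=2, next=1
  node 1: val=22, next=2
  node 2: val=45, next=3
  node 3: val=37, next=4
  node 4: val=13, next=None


Floyd's tortoise (slow, +1) and hare (fast, +2):
  init: slow=0, fast=0
  step 1: slow=1, fast=2
  step 2: slow=2, fast=4
  step 3: fast -> None, no cycle

Cycle: no


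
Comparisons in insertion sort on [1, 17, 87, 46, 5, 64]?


Algorithm: insertion sort
Input: [1, 17, 87, 46, 5, 64]
Sorted: [1, 5, 17, 46, 64, 87]

10


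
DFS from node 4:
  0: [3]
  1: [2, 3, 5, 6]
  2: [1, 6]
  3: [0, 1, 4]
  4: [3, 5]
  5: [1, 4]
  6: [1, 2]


Visit 4, push [5, 3]
Visit 3, push [1, 0]
Visit 0, push []
Visit 1, push [6, 5, 2]
Visit 2, push [6]
Visit 6, push []
Visit 5, push []

DFS order: [4, 3, 0, 1, 2, 6, 5]


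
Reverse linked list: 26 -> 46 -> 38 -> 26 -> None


Step 1: curr=26, set curr.next=prev(None) | reversed so far: 26
Step 2: curr=46, set curr.next=prev(26) | reversed so far: 46 -> 26
Step 3: curr=38, set curr.next=prev(46) | reversed so far: 38 -> 46 -> 26
Step 4: curr=26, set curr.next=prev(38) | reversed so far: 26 -> 38 -> 46 -> 26

26 -> 38 -> 46 -> 26 -> None


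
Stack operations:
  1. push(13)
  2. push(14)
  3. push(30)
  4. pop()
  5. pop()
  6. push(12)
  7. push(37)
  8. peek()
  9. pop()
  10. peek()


push(13) -> [13]
push(14) -> [13, 14]
push(30) -> [13, 14, 30]
pop()->30, [13, 14]
pop()->14, [13]
push(12) -> [13, 12]
push(37) -> [13, 12, 37]
peek()->37
pop()->37, [13, 12]
peek()->12

Final stack: [13, 12]


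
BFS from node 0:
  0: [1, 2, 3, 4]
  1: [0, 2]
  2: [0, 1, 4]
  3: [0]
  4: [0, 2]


Visit 0, enqueue [1, 2, 3, 4]
Visit 1, enqueue []
Visit 2, enqueue []
Visit 3, enqueue []
Visit 4, enqueue []

BFS order: [0, 1, 2, 3, 4]


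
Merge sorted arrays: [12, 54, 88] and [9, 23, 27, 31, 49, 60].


Take 9 from B
Take 12 from A
Take 23 from B
Take 27 from B
Take 31 from B
Take 49 from B
Take 54 from A
Take 60 from B

Merged: [9, 12, 23, 27, 31, 49, 54, 60, 88]


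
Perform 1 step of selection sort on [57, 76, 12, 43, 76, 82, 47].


Initial: [57, 76, 12, 43, 76, 82, 47]
Step 1: min=12 at 2
  Swap: [12, 76, 57, 43, 76, 82, 47]

After 1 step: [12, 76, 57, 43, 76, 82, 47]


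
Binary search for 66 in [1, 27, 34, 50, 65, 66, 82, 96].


Step 1: lo=0, hi=7, mid=3, val=50
Step 2: lo=4, hi=7, mid=5, val=66

Found at index 5


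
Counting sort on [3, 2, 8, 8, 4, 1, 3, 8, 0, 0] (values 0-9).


Input: [3, 2, 8, 8, 4, 1, 3, 8, 0, 0]
Counts: [2, 1, 1, 2, 1, 0, 0, 0, 3, 0]

Sorted: [0, 0, 1, 2, 3, 3, 4, 8, 8, 8]


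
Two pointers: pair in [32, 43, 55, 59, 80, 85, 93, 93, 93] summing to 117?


lo=0(32)+hi=8(93)=125
lo=0(32)+hi=7(93)=125
lo=0(32)+hi=6(93)=125
lo=0(32)+hi=5(85)=117

Yes: 32+85=117


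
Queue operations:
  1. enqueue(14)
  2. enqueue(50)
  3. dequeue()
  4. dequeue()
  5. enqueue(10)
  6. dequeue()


enqueue(14) -> [14]
enqueue(50) -> [14, 50]
dequeue()->14, [50]
dequeue()->50, []
enqueue(10) -> [10]
dequeue()->10, []

Final queue: []


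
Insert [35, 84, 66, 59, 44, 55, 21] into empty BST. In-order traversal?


Insert 35: root
Insert 84: R from 35
Insert 66: R from 35 -> L from 84
Insert 59: R from 35 -> L from 84 -> L from 66
Insert 44: R from 35 -> L from 84 -> L from 66 -> L from 59
Insert 55: R from 35 -> L from 84 -> L from 66 -> L from 59 -> R from 44
Insert 21: L from 35

In-order: [21, 35, 44, 55, 59, 66, 84]


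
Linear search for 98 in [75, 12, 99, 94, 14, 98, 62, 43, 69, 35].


i=0: 75!=98
i=1: 12!=98
i=2: 99!=98
i=3: 94!=98
i=4: 14!=98
i=5: 98==98 found!

Found at 5, 6 comps


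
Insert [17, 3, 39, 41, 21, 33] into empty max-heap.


Insert 17: [17]
Insert 3: [17, 3]
Insert 39: [39, 3, 17]
Insert 41: [41, 39, 17, 3]
Insert 21: [41, 39, 17, 3, 21]
Insert 33: [41, 39, 33, 3, 21, 17]

Final heap: [41, 39, 33, 3, 21, 17]


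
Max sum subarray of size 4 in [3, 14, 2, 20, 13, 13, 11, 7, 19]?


[0:4]: 39
[1:5]: 49
[2:6]: 48
[3:7]: 57
[4:8]: 44
[5:9]: 50

Max: 57 at [3:7]


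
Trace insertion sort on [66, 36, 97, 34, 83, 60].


Initial: [66, 36, 97, 34, 83, 60]
Insert 36: [36, 66, 97, 34, 83, 60]
Insert 97: [36, 66, 97, 34, 83, 60]
Insert 34: [34, 36, 66, 97, 83, 60]
Insert 83: [34, 36, 66, 83, 97, 60]
Insert 60: [34, 36, 60, 66, 83, 97]

Sorted: [34, 36, 60, 66, 83, 97]


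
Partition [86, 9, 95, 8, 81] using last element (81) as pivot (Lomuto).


Pivot: 81
  9 <= 81: swap -> [9, 86, 95, 8, 81]
  8 <= 81: swap -> [9, 8, 95, 86, 81]
Place pivot at 2: [9, 8, 81, 86, 95]

Partitioned: [9, 8, 81, 86, 95]


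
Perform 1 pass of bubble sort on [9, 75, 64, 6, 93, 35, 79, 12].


Initial: [9, 75, 64, 6, 93, 35, 79, 12]
Pass 1: [9, 64, 6, 75, 35, 79, 12, 93] (5 swaps)

After 1 pass: [9, 64, 6, 75, 35, 79, 12, 93]


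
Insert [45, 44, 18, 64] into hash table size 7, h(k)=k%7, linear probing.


Insert 45: h=3 -> slot 3
Insert 44: h=2 -> slot 2
Insert 18: h=4 -> slot 4
Insert 64: h=1 -> slot 1

Table: [None, 64, 44, 45, 18, None, None]


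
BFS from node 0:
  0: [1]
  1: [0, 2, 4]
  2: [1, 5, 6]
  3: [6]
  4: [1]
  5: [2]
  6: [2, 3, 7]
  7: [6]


Visit 0, enqueue [1]
Visit 1, enqueue [2, 4]
Visit 2, enqueue [5, 6]
Visit 4, enqueue []
Visit 5, enqueue []
Visit 6, enqueue [3, 7]
Visit 3, enqueue []
Visit 7, enqueue []

BFS order: [0, 1, 2, 4, 5, 6, 3, 7]


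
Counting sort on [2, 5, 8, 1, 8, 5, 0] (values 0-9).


Input: [2, 5, 8, 1, 8, 5, 0]
Counts: [1, 1, 1, 0, 0, 2, 0, 0, 2, 0]

Sorted: [0, 1, 2, 5, 5, 8, 8]


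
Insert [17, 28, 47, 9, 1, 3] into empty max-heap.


Insert 17: [17]
Insert 28: [28, 17]
Insert 47: [47, 17, 28]
Insert 9: [47, 17, 28, 9]
Insert 1: [47, 17, 28, 9, 1]
Insert 3: [47, 17, 28, 9, 1, 3]

Final heap: [47, 17, 28, 9, 1, 3]


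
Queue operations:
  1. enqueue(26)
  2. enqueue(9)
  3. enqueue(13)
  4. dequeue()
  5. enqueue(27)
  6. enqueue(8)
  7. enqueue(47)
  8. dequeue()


enqueue(26) -> [26]
enqueue(9) -> [26, 9]
enqueue(13) -> [26, 9, 13]
dequeue()->26, [9, 13]
enqueue(27) -> [9, 13, 27]
enqueue(8) -> [9, 13, 27, 8]
enqueue(47) -> [9, 13, 27, 8, 47]
dequeue()->9, [13, 27, 8, 47]

Final queue: [13, 27, 8, 47]


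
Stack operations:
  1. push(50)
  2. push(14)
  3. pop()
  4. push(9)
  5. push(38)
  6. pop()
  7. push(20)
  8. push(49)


push(50) -> [50]
push(14) -> [50, 14]
pop()->14, [50]
push(9) -> [50, 9]
push(38) -> [50, 9, 38]
pop()->38, [50, 9]
push(20) -> [50, 9, 20]
push(49) -> [50, 9, 20, 49]

Final stack: [50, 9, 20, 49]


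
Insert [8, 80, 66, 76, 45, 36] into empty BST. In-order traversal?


Insert 8: root
Insert 80: R from 8
Insert 66: R from 8 -> L from 80
Insert 76: R from 8 -> L from 80 -> R from 66
Insert 45: R from 8 -> L from 80 -> L from 66
Insert 36: R from 8 -> L from 80 -> L from 66 -> L from 45

In-order: [8, 36, 45, 66, 76, 80]


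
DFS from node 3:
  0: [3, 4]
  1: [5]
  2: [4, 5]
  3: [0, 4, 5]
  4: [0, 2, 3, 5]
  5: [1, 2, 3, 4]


Visit 3, push [5, 4, 0]
Visit 0, push [4]
Visit 4, push [5, 2]
Visit 2, push [5]
Visit 5, push [1]
Visit 1, push []

DFS order: [3, 0, 4, 2, 5, 1]


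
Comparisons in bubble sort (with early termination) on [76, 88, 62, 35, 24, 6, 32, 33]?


Algorithm: bubble sort (with early termination)
Input: [76, 88, 62, 35, 24, 6, 32, 33]
Sorted: [6, 24, 32, 33, 35, 62, 76, 88]

27


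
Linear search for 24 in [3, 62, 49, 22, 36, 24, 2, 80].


i=0: 3!=24
i=1: 62!=24
i=2: 49!=24
i=3: 22!=24
i=4: 36!=24
i=5: 24==24 found!

Found at 5, 6 comps


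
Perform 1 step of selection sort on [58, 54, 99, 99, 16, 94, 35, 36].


Initial: [58, 54, 99, 99, 16, 94, 35, 36]
Step 1: min=16 at 4
  Swap: [16, 54, 99, 99, 58, 94, 35, 36]

After 1 step: [16, 54, 99, 99, 58, 94, 35, 36]


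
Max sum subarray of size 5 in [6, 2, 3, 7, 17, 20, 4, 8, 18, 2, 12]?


[0:5]: 35
[1:6]: 49
[2:7]: 51
[3:8]: 56
[4:9]: 67
[5:10]: 52
[6:11]: 44

Max: 67 at [4:9]


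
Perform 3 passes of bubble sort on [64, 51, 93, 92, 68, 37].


Initial: [64, 51, 93, 92, 68, 37]
Pass 1: [51, 64, 92, 68, 37, 93] (4 swaps)
Pass 2: [51, 64, 68, 37, 92, 93] (2 swaps)
Pass 3: [51, 64, 37, 68, 92, 93] (1 swaps)

After 3 passes: [51, 64, 37, 68, 92, 93]


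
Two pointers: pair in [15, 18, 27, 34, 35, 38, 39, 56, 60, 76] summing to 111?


lo=0(15)+hi=9(76)=91
lo=1(18)+hi=9(76)=94
lo=2(27)+hi=9(76)=103
lo=3(34)+hi=9(76)=110
lo=4(35)+hi=9(76)=111

Yes: 35+76=111


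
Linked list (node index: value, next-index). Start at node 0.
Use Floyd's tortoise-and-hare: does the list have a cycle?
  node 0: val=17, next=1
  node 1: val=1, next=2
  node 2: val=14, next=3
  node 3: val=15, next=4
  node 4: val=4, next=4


Floyd's tortoise (slow, +1) and hare (fast, +2):
  init: slow=0, fast=0
  step 1: slow=1, fast=2
  step 2: slow=2, fast=4
  step 3: slow=3, fast=4
  step 4: slow=4, fast=4
  slow == fast at node 4: cycle detected

Cycle: yes


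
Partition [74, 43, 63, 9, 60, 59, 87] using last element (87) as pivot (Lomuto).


Pivot: 87
  74 <= 87: advance i (no swap)
  43 <= 87: advance i (no swap)
  63 <= 87: advance i (no swap)
  9 <= 87: advance i (no swap)
  60 <= 87: advance i (no swap)
  59 <= 87: advance i (no swap)
Place pivot at 6: [74, 43, 63, 9, 60, 59, 87]

Partitioned: [74, 43, 63, 9, 60, 59, 87]


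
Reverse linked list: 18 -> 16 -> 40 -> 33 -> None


Step 1: curr=18, set curr.next=prev(None) | reversed so far: 18
Step 2: curr=16, set curr.next=prev(18) | reversed so far: 16 -> 18
Step 3: curr=40, set curr.next=prev(16) | reversed so far: 40 -> 16 -> 18
Step 4: curr=33, set curr.next=prev(40) | reversed so far: 33 -> 40 -> 16 -> 18

33 -> 40 -> 16 -> 18 -> None


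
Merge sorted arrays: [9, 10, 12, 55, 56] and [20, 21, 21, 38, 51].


Take 9 from A
Take 10 from A
Take 12 from A
Take 20 from B
Take 21 from B
Take 21 from B
Take 38 from B
Take 51 from B

Merged: [9, 10, 12, 20, 21, 21, 38, 51, 55, 56]


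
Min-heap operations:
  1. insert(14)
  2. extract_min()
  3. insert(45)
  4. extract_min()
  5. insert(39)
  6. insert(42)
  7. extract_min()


insert(14) -> [14]
extract_min()->14, []
insert(45) -> [45]
extract_min()->45, []
insert(39) -> [39]
insert(42) -> [39, 42]
extract_min()->39, [42]

Final heap: [42]


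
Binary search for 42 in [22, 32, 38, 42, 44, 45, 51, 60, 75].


Step 1: lo=0, hi=8, mid=4, val=44
Step 2: lo=0, hi=3, mid=1, val=32
Step 3: lo=2, hi=3, mid=2, val=38
Step 4: lo=3, hi=3, mid=3, val=42

Found at index 3


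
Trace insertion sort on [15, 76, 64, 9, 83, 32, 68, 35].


Initial: [15, 76, 64, 9, 83, 32, 68, 35]
Insert 76: [15, 76, 64, 9, 83, 32, 68, 35]
Insert 64: [15, 64, 76, 9, 83, 32, 68, 35]
Insert 9: [9, 15, 64, 76, 83, 32, 68, 35]
Insert 83: [9, 15, 64, 76, 83, 32, 68, 35]
Insert 32: [9, 15, 32, 64, 76, 83, 68, 35]
Insert 68: [9, 15, 32, 64, 68, 76, 83, 35]
Insert 35: [9, 15, 32, 35, 64, 68, 76, 83]

Sorted: [9, 15, 32, 35, 64, 68, 76, 83]


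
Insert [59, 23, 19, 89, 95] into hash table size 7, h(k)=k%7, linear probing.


Insert 59: h=3 -> slot 3
Insert 23: h=2 -> slot 2
Insert 19: h=5 -> slot 5
Insert 89: h=5, 1 probes -> slot 6
Insert 95: h=4 -> slot 4

Table: [None, None, 23, 59, 95, 19, 89]


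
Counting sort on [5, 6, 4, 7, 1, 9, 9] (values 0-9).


Input: [5, 6, 4, 7, 1, 9, 9]
Counts: [0, 1, 0, 0, 1, 1, 1, 1, 0, 2]

Sorted: [1, 4, 5, 6, 7, 9, 9]


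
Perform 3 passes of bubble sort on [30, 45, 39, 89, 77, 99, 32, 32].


Initial: [30, 45, 39, 89, 77, 99, 32, 32]
Pass 1: [30, 39, 45, 77, 89, 32, 32, 99] (4 swaps)
Pass 2: [30, 39, 45, 77, 32, 32, 89, 99] (2 swaps)
Pass 3: [30, 39, 45, 32, 32, 77, 89, 99] (2 swaps)

After 3 passes: [30, 39, 45, 32, 32, 77, 89, 99]


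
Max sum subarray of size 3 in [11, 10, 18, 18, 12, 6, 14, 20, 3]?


[0:3]: 39
[1:4]: 46
[2:5]: 48
[3:6]: 36
[4:7]: 32
[5:8]: 40
[6:9]: 37

Max: 48 at [2:5]


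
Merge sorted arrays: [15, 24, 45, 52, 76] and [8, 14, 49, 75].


Take 8 from B
Take 14 from B
Take 15 from A
Take 24 from A
Take 45 from A
Take 49 from B
Take 52 from A
Take 75 from B

Merged: [8, 14, 15, 24, 45, 49, 52, 75, 76]


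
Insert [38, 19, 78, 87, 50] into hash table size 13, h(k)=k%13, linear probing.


Insert 38: h=12 -> slot 12
Insert 19: h=6 -> slot 6
Insert 78: h=0 -> slot 0
Insert 87: h=9 -> slot 9
Insert 50: h=11 -> slot 11

Table: [78, None, None, None, None, None, 19, None, None, 87, None, 50, 38]


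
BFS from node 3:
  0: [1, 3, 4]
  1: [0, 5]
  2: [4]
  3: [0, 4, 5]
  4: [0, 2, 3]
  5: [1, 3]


Visit 3, enqueue [0, 4, 5]
Visit 0, enqueue [1]
Visit 4, enqueue [2]
Visit 5, enqueue []
Visit 1, enqueue []
Visit 2, enqueue []

BFS order: [3, 0, 4, 5, 1, 2]


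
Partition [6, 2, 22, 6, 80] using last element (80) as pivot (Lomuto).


Pivot: 80
  6 <= 80: advance i (no swap)
  2 <= 80: advance i (no swap)
  22 <= 80: advance i (no swap)
  6 <= 80: advance i (no swap)
Place pivot at 4: [6, 2, 22, 6, 80]

Partitioned: [6, 2, 22, 6, 80]


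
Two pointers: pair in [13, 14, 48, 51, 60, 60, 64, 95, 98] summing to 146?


lo=0(13)+hi=8(98)=111
lo=1(14)+hi=8(98)=112
lo=2(48)+hi=8(98)=146

Yes: 48+98=146


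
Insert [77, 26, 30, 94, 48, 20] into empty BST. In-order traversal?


Insert 77: root
Insert 26: L from 77
Insert 30: L from 77 -> R from 26
Insert 94: R from 77
Insert 48: L from 77 -> R from 26 -> R from 30
Insert 20: L from 77 -> L from 26

In-order: [20, 26, 30, 48, 77, 94]


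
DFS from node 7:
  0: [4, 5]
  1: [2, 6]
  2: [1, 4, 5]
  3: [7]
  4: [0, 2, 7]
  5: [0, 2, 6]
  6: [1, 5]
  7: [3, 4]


Visit 7, push [4, 3]
Visit 3, push []
Visit 4, push [2, 0]
Visit 0, push [5]
Visit 5, push [6, 2]
Visit 2, push [1]
Visit 1, push [6]
Visit 6, push []

DFS order: [7, 3, 4, 0, 5, 2, 1, 6]


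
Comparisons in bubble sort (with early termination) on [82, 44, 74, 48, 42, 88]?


Algorithm: bubble sort (with early termination)
Input: [82, 44, 74, 48, 42, 88]
Sorted: [42, 44, 48, 74, 82, 88]

15


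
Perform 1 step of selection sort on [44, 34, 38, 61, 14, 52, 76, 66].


Initial: [44, 34, 38, 61, 14, 52, 76, 66]
Step 1: min=14 at 4
  Swap: [14, 34, 38, 61, 44, 52, 76, 66]

After 1 step: [14, 34, 38, 61, 44, 52, 76, 66]


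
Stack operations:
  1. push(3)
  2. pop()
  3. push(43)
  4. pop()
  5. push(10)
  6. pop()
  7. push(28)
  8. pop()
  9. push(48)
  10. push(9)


push(3) -> [3]
pop()->3, []
push(43) -> [43]
pop()->43, []
push(10) -> [10]
pop()->10, []
push(28) -> [28]
pop()->28, []
push(48) -> [48]
push(9) -> [48, 9]

Final stack: [48, 9]


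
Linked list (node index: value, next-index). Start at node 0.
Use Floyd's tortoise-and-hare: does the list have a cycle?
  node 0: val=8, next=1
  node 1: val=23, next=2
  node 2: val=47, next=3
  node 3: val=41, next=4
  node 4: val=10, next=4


Floyd's tortoise (slow, +1) and hare (fast, +2):
  init: slow=0, fast=0
  step 1: slow=1, fast=2
  step 2: slow=2, fast=4
  step 3: slow=3, fast=4
  step 4: slow=4, fast=4
  slow == fast at node 4: cycle detected

Cycle: yes


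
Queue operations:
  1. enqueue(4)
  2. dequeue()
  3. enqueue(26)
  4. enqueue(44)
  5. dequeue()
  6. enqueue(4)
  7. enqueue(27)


enqueue(4) -> [4]
dequeue()->4, []
enqueue(26) -> [26]
enqueue(44) -> [26, 44]
dequeue()->26, [44]
enqueue(4) -> [44, 4]
enqueue(27) -> [44, 4, 27]

Final queue: [44, 4, 27]


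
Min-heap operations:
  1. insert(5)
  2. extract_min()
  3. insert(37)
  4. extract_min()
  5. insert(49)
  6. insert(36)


insert(5) -> [5]
extract_min()->5, []
insert(37) -> [37]
extract_min()->37, []
insert(49) -> [49]
insert(36) -> [36, 49]

Final heap: [36, 49]


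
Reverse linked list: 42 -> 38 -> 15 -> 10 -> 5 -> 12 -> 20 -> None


Step 1: curr=42, set curr.next=prev(None) | reversed so far: 42
Step 2: curr=38, set curr.next=prev(42) | reversed so far: 38 -> 42
Step 3: curr=15, set curr.next=prev(38) | reversed so far: 15 -> 38 -> 42
Step 4: curr=10, set curr.next=prev(15) | reversed so far: 10 -> 15 -> 38 -> 42
Step 5: curr=5, set curr.next=prev(10) | reversed so far: 5 -> 10 -> 15 -> 38 -> 42
Step 6: curr=12, set curr.next=prev(5) | reversed so far: 12 -> 5 -> 10 -> 15 -> 38 -> 42
Step 7: curr=20, set curr.next=prev(12) | reversed so far: 20 -> 12 -> 5 -> 10 -> 15 -> 38 -> 42

20 -> 12 -> 5 -> 10 -> 15 -> 38 -> 42 -> None


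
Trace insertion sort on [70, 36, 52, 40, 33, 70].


Initial: [70, 36, 52, 40, 33, 70]
Insert 36: [36, 70, 52, 40, 33, 70]
Insert 52: [36, 52, 70, 40, 33, 70]
Insert 40: [36, 40, 52, 70, 33, 70]
Insert 33: [33, 36, 40, 52, 70, 70]
Insert 70: [33, 36, 40, 52, 70, 70]

Sorted: [33, 36, 40, 52, 70, 70]


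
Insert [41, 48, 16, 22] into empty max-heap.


Insert 41: [41]
Insert 48: [48, 41]
Insert 16: [48, 41, 16]
Insert 22: [48, 41, 16, 22]

Final heap: [48, 41, 16, 22]


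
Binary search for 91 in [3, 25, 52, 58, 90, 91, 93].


Step 1: lo=0, hi=6, mid=3, val=58
Step 2: lo=4, hi=6, mid=5, val=91

Found at index 5


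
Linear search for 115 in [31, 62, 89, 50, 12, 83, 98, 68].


i=0: 31!=115
i=1: 62!=115
i=2: 89!=115
i=3: 50!=115
i=4: 12!=115
i=5: 83!=115
i=6: 98!=115
i=7: 68!=115

Not found, 8 comps


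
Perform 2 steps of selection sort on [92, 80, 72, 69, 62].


Initial: [92, 80, 72, 69, 62]
Step 1: min=62 at 4
  Swap: [62, 80, 72, 69, 92]
Step 2: min=69 at 3
  Swap: [62, 69, 72, 80, 92]

After 2 steps: [62, 69, 72, 80, 92]


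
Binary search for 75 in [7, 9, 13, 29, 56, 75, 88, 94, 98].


Step 1: lo=0, hi=8, mid=4, val=56
Step 2: lo=5, hi=8, mid=6, val=88
Step 3: lo=5, hi=5, mid=5, val=75

Found at index 5


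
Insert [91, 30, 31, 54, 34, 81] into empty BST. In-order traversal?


Insert 91: root
Insert 30: L from 91
Insert 31: L from 91 -> R from 30
Insert 54: L from 91 -> R from 30 -> R from 31
Insert 34: L from 91 -> R from 30 -> R from 31 -> L from 54
Insert 81: L from 91 -> R from 30 -> R from 31 -> R from 54

In-order: [30, 31, 34, 54, 81, 91]


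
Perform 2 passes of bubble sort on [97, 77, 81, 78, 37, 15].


Initial: [97, 77, 81, 78, 37, 15]
Pass 1: [77, 81, 78, 37, 15, 97] (5 swaps)
Pass 2: [77, 78, 37, 15, 81, 97] (3 swaps)

After 2 passes: [77, 78, 37, 15, 81, 97]


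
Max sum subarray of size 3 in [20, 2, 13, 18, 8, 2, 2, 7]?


[0:3]: 35
[1:4]: 33
[2:5]: 39
[3:6]: 28
[4:7]: 12
[5:8]: 11

Max: 39 at [2:5]


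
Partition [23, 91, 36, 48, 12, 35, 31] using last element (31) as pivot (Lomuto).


Pivot: 31
  23 <= 31: advance i (no swap)
  12 <= 31: swap -> [23, 12, 36, 48, 91, 35, 31]
Place pivot at 2: [23, 12, 31, 48, 91, 35, 36]

Partitioned: [23, 12, 31, 48, 91, 35, 36]


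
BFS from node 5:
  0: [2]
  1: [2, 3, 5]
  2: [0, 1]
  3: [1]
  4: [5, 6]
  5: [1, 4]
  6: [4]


Visit 5, enqueue [1, 4]
Visit 1, enqueue [2, 3]
Visit 4, enqueue [6]
Visit 2, enqueue [0]
Visit 3, enqueue []
Visit 6, enqueue []
Visit 0, enqueue []

BFS order: [5, 1, 4, 2, 3, 6, 0]


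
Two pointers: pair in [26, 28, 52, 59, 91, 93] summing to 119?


lo=0(26)+hi=5(93)=119

Yes: 26+93=119


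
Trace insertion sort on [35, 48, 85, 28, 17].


Initial: [35, 48, 85, 28, 17]
Insert 48: [35, 48, 85, 28, 17]
Insert 85: [35, 48, 85, 28, 17]
Insert 28: [28, 35, 48, 85, 17]
Insert 17: [17, 28, 35, 48, 85]

Sorted: [17, 28, 35, 48, 85]


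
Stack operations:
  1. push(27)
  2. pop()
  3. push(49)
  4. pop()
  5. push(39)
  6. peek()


push(27) -> [27]
pop()->27, []
push(49) -> [49]
pop()->49, []
push(39) -> [39]
peek()->39

Final stack: [39]


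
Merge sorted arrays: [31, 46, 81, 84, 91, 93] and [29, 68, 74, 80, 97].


Take 29 from B
Take 31 from A
Take 46 from A
Take 68 from B
Take 74 from B
Take 80 from B
Take 81 from A
Take 84 from A
Take 91 from A
Take 93 from A

Merged: [29, 31, 46, 68, 74, 80, 81, 84, 91, 93, 97]


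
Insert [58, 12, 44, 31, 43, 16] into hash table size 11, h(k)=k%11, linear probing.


Insert 58: h=3 -> slot 3
Insert 12: h=1 -> slot 1
Insert 44: h=0 -> slot 0
Insert 31: h=9 -> slot 9
Insert 43: h=10 -> slot 10
Insert 16: h=5 -> slot 5

Table: [44, 12, None, 58, None, 16, None, None, None, 31, 43]


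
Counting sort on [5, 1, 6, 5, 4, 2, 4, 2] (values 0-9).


Input: [5, 1, 6, 5, 4, 2, 4, 2]
Counts: [0, 1, 2, 0, 2, 2, 1, 0, 0, 0]

Sorted: [1, 2, 2, 4, 4, 5, 5, 6]


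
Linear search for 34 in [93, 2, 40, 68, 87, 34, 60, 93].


i=0: 93!=34
i=1: 2!=34
i=2: 40!=34
i=3: 68!=34
i=4: 87!=34
i=5: 34==34 found!

Found at 5, 6 comps


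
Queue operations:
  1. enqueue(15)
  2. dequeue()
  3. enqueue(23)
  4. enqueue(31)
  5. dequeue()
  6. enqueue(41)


enqueue(15) -> [15]
dequeue()->15, []
enqueue(23) -> [23]
enqueue(31) -> [23, 31]
dequeue()->23, [31]
enqueue(41) -> [31, 41]

Final queue: [31, 41]


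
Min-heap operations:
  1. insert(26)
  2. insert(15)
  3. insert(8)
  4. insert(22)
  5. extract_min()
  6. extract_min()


insert(26) -> [26]
insert(15) -> [15, 26]
insert(8) -> [8, 26, 15]
insert(22) -> [8, 22, 15, 26]
extract_min()->8, [15, 22, 26]
extract_min()->15, [22, 26]

Final heap: [22, 26]


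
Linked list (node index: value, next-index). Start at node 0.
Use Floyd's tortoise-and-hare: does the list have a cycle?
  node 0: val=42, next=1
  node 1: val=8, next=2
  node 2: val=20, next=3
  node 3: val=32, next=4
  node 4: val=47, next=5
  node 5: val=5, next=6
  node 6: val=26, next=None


Floyd's tortoise (slow, +1) and hare (fast, +2):
  init: slow=0, fast=0
  step 1: slow=1, fast=2
  step 2: slow=2, fast=4
  step 3: slow=3, fast=6
  step 4: fast -> None, no cycle

Cycle: no
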